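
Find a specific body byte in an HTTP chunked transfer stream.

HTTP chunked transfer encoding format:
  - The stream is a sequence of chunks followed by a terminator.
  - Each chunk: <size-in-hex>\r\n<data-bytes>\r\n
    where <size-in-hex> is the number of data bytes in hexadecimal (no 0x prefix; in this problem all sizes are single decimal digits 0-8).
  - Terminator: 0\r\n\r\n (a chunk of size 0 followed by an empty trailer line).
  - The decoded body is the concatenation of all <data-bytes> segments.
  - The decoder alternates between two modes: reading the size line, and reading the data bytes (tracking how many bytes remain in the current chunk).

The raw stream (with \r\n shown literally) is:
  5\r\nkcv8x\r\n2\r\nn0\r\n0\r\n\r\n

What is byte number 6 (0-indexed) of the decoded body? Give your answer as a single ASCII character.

Chunk 1: stream[0..1]='5' size=0x5=5, data at stream[3..8]='kcv8x' -> body[0..5], body so far='kcv8x'
Chunk 2: stream[10..11]='2' size=0x2=2, data at stream[13..15]='n0' -> body[5..7], body so far='kcv8xn0'
Chunk 3: stream[17..18]='0' size=0 (terminator). Final body='kcv8xn0' (7 bytes)
Body byte 6 = '0'

Answer: 0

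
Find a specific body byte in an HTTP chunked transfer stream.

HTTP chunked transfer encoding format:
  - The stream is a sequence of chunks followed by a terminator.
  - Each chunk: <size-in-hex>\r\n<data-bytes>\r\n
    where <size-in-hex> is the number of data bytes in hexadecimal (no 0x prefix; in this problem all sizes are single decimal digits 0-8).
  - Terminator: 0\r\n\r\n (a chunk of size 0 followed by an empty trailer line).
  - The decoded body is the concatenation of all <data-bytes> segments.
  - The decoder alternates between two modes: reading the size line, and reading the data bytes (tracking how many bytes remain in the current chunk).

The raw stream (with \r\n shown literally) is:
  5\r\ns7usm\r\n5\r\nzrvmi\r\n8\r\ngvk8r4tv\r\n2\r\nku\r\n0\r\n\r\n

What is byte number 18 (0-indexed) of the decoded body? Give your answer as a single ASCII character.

Chunk 1: stream[0..1]='5' size=0x5=5, data at stream[3..8]='s7usm' -> body[0..5], body so far='s7usm'
Chunk 2: stream[10..11]='5' size=0x5=5, data at stream[13..18]='zrvmi' -> body[5..10], body so far='s7usmzrvmi'
Chunk 3: stream[20..21]='8' size=0x8=8, data at stream[23..31]='gvk8r4tv' -> body[10..18], body so far='s7usmzrvmigvk8r4tv'
Chunk 4: stream[33..34]='2' size=0x2=2, data at stream[36..38]='ku' -> body[18..20], body so far='s7usmzrvmigvk8r4tvku'
Chunk 5: stream[40..41]='0' size=0 (terminator). Final body='s7usmzrvmigvk8r4tvku' (20 bytes)
Body byte 18 = 'k'

Answer: k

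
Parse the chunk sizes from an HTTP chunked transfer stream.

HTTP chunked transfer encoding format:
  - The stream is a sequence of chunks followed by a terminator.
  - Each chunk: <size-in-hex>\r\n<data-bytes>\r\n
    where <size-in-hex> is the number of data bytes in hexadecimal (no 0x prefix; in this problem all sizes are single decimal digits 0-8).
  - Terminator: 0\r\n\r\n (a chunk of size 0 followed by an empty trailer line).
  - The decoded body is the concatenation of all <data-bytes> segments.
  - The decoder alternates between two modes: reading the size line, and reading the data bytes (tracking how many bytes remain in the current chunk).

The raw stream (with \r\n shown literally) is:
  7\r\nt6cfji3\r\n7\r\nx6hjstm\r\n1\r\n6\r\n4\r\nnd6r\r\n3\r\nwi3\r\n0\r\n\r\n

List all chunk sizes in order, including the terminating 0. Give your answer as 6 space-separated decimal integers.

Chunk 1: stream[0..1]='7' size=0x7=7, data at stream[3..10]='t6cfji3' -> body[0..7], body so far='t6cfji3'
Chunk 2: stream[12..13]='7' size=0x7=7, data at stream[15..22]='x6hjstm' -> body[7..14], body so far='t6cfji3x6hjstm'
Chunk 3: stream[24..25]='1' size=0x1=1, data at stream[27..28]='6' -> body[14..15], body so far='t6cfji3x6hjstm6'
Chunk 4: stream[30..31]='4' size=0x4=4, data at stream[33..37]='nd6r' -> body[15..19], body so far='t6cfji3x6hjstm6nd6r'
Chunk 5: stream[39..40]='3' size=0x3=3, data at stream[42..45]='wi3' -> body[19..22], body so far='t6cfji3x6hjstm6nd6rwi3'
Chunk 6: stream[47..48]='0' size=0 (terminator). Final body='t6cfji3x6hjstm6nd6rwi3' (22 bytes)

Answer: 7 7 1 4 3 0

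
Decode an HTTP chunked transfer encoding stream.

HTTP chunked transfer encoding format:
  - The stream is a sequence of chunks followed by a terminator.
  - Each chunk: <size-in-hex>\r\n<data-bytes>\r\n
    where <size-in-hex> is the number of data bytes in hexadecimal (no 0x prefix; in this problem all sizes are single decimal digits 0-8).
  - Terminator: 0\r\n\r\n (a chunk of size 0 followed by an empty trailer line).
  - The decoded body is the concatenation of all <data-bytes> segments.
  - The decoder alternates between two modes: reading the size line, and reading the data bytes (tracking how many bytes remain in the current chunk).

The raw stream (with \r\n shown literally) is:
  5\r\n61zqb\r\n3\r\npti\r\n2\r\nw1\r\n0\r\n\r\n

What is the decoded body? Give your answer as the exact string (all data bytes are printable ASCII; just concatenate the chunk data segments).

Chunk 1: stream[0..1]='5' size=0x5=5, data at stream[3..8]='61zqb' -> body[0..5], body so far='61zqb'
Chunk 2: stream[10..11]='3' size=0x3=3, data at stream[13..16]='pti' -> body[5..8], body so far='61zqbpti'
Chunk 3: stream[18..19]='2' size=0x2=2, data at stream[21..23]='w1' -> body[8..10], body so far='61zqbptiw1'
Chunk 4: stream[25..26]='0' size=0 (terminator). Final body='61zqbptiw1' (10 bytes)

Answer: 61zqbptiw1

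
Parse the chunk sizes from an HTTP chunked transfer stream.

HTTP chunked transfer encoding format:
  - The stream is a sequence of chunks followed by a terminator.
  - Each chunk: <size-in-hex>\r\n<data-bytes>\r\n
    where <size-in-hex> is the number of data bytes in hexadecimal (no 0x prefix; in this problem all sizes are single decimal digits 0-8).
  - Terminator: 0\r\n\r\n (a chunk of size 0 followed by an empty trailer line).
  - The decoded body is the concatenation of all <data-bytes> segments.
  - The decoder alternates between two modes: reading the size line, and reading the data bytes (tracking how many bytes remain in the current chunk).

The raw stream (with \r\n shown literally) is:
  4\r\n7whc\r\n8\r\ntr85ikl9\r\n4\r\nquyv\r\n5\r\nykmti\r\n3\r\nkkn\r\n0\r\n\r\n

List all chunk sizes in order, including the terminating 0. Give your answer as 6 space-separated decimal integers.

Chunk 1: stream[0..1]='4' size=0x4=4, data at stream[3..7]='7whc' -> body[0..4], body so far='7whc'
Chunk 2: stream[9..10]='8' size=0x8=8, data at stream[12..20]='tr85ikl9' -> body[4..12], body so far='7whctr85ikl9'
Chunk 3: stream[22..23]='4' size=0x4=4, data at stream[25..29]='quyv' -> body[12..16], body so far='7whctr85ikl9quyv'
Chunk 4: stream[31..32]='5' size=0x5=5, data at stream[34..39]='ykmti' -> body[16..21], body so far='7whctr85ikl9quyvykmti'
Chunk 5: stream[41..42]='3' size=0x3=3, data at stream[44..47]='kkn' -> body[21..24], body so far='7whctr85ikl9quyvykmtikkn'
Chunk 6: stream[49..50]='0' size=0 (terminator). Final body='7whctr85ikl9quyvykmtikkn' (24 bytes)

Answer: 4 8 4 5 3 0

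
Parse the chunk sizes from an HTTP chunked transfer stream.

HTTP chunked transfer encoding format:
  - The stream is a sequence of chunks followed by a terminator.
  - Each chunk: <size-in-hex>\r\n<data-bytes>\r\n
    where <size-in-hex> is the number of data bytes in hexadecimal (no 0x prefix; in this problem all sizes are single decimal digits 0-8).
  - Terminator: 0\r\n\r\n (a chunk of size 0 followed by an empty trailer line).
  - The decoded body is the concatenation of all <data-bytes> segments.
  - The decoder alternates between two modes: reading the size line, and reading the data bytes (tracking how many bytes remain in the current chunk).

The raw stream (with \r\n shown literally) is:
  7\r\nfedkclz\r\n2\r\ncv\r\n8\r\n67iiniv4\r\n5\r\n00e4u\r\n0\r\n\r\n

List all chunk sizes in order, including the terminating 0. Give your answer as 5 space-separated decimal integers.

Chunk 1: stream[0..1]='7' size=0x7=7, data at stream[3..10]='fedkclz' -> body[0..7], body so far='fedkclz'
Chunk 2: stream[12..13]='2' size=0x2=2, data at stream[15..17]='cv' -> body[7..9], body so far='fedkclzcv'
Chunk 3: stream[19..20]='8' size=0x8=8, data at stream[22..30]='67iiniv4' -> body[9..17], body so far='fedkclzcv67iiniv4'
Chunk 4: stream[32..33]='5' size=0x5=5, data at stream[35..40]='00e4u' -> body[17..22], body so far='fedkclzcv67iiniv400e4u'
Chunk 5: stream[42..43]='0' size=0 (terminator). Final body='fedkclzcv67iiniv400e4u' (22 bytes)

Answer: 7 2 8 5 0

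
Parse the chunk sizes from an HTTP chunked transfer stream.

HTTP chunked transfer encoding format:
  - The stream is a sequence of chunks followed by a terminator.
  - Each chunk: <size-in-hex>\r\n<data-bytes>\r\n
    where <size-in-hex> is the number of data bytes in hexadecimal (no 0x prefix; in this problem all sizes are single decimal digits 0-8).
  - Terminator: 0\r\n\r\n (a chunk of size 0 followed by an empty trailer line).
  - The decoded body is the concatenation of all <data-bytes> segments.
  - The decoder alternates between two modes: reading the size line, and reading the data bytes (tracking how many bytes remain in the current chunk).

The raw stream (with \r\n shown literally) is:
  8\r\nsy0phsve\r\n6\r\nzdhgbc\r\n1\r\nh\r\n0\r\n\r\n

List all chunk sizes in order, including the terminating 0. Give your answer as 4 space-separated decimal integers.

Answer: 8 6 1 0

Derivation:
Chunk 1: stream[0..1]='8' size=0x8=8, data at stream[3..11]='sy0phsve' -> body[0..8], body so far='sy0phsve'
Chunk 2: stream[13..14]='6' size=0x6=6, data at stream[16..22]='zdhgbc' -> body[8..14], body so far='sy0phsvezdhgbc'
Chunk 3: stream[24..25]='1' size=0x1=1, data at stream[27..28]='h' -> body[14..15], body so far='sy0phsvezdhgbch'
Chunk 4: stream[30..31]='0' size=0 (terminator). Final body='sy0phsvezdhgbch' (15 bytes)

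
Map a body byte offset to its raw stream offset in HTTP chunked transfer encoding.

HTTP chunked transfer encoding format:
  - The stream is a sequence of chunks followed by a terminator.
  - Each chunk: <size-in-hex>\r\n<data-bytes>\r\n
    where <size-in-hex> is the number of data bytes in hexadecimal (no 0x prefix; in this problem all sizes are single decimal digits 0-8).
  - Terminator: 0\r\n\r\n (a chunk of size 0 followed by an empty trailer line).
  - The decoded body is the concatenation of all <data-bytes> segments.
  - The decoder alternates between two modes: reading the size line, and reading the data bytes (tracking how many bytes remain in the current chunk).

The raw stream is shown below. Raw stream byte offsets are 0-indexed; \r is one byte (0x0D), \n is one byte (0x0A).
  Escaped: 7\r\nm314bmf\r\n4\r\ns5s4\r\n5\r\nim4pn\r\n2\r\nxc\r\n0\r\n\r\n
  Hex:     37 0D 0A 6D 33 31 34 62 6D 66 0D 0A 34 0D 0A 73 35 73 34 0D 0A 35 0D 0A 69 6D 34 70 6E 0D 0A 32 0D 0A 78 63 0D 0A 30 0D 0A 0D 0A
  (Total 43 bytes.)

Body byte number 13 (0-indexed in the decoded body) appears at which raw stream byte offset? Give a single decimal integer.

Chunk 1: stream[0..1]='7' size=0x7=7, data at stream[3..10]='m314bmf' -> body[0..7], body so far='m314bmf'
Chunk 2: stream[12..13]='4' size=0x4=4, data at stream[15..19]='s5s4' -> body[7..11], body so far='m314bmfs5s4'
Chunk 3: stream[21..22]='5' size=0x5=5, data at stream[24..29]='im4pn' -> body[11..16], body so far='m314bmfs5s4im4pn'
Chunk 4: stream[31..32]='2' size=0x2=2, data at stream[34..36]='xc' -> body[16..18], body so far='m314bmfs5s4im4pnxc'
Chunk 5: stream[38..39]='0' size=0 (terminator). Final body='m314bmfs5s4im4pnxc' (18 bytes)
Body byte 13 at stream offset 26

Answer: 26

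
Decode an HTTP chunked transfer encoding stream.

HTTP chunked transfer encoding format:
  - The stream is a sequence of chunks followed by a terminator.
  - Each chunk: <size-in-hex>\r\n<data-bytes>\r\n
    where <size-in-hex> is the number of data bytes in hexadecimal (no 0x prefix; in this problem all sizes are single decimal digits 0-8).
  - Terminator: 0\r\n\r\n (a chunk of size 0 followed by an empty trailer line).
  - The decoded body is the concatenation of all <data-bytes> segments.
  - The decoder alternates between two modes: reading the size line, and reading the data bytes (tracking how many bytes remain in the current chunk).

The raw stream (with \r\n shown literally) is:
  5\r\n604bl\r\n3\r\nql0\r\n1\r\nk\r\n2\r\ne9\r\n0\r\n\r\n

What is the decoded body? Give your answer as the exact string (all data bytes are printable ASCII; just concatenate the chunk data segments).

Answer: 604blql0ke9

Derivation:
Chunk 1: stream[0..1]='5' size=0x5=5, data at stream[3..8]='604bl' -> body[0..5], body so far='604bl'
Chunk 2: stream[10..11]='3' size=0x3=3, data at stream[13..16]='ql0' -> body[5..8], body so far='604blql0'
Chunk 3: stream[18..19]='1' size=0x1=1, data at stream[21..22]='k' -> body[8..9], body so far='604blql0k'
Chunk 4: stream[24..25]='2' size=0x2=2, data at stream[27..29]='e9' -> body[9..11], body so far='604blql0ke9'
Chunk 5: stream[31..32]='0' size=0 (terminator). Final body='604blql0ke9' (11 bytes)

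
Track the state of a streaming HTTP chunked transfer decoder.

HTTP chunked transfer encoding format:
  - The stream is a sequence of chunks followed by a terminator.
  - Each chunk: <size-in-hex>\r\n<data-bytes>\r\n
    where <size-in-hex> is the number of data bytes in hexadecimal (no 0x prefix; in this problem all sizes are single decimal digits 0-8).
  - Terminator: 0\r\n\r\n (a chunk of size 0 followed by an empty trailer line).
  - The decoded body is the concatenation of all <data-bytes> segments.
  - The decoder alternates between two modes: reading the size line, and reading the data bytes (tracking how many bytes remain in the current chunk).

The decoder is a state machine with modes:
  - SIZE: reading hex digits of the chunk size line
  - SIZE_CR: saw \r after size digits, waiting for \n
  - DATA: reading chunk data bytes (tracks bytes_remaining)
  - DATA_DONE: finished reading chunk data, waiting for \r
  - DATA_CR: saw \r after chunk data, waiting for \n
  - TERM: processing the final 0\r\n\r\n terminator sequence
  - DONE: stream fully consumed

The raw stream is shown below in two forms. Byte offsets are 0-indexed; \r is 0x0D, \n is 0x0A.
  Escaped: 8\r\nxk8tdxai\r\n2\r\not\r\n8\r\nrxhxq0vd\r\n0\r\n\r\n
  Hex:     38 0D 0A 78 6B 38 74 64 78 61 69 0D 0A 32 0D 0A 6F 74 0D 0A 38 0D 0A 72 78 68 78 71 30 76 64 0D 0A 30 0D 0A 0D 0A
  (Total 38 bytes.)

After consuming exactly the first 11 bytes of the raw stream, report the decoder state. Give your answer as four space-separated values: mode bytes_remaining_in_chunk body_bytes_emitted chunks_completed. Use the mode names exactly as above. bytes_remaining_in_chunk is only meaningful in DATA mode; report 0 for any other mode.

Byte 0 = '8': mode=SIZE remaining=0 emitted=0 chunks_done=0
Byte 1 = 0x0D: mode=SIZE_CR remaining=0 emitted=0 chunks_done=0
Byte 2 = 0x0A: mode=DATA remaining=8 emitted=0 chunks_done=0
Byte 3 = 'x': mode=DATA remaining=7 emitted=1 chunks_done=0
Byte 4 = 'k': mode=DATA remaining=6 emitted=2 chunks_done=0
Byte 5 = '8': mode=DATA remaining=5 emitted=3 chunks_done=0
Byte 6 = 't': mode=DATA remaining=4 emitted=4 chunks_done=0
Byte 7 = 'd': mode=DATA remaining=3 emitted=5 chunks_done=0
Byte 8 = 'x': mode=DATA remaining=2 emitted=6 chunks_done=0
Byte 9 = 'a': mode=DATA remaining=1 emitted=7 chunks_done=0
Byte 10 = 'i': mode=DATA_DONE remaining=0 emitted=8 chunks_done=0

Answer: DATA_DONE 0 8 0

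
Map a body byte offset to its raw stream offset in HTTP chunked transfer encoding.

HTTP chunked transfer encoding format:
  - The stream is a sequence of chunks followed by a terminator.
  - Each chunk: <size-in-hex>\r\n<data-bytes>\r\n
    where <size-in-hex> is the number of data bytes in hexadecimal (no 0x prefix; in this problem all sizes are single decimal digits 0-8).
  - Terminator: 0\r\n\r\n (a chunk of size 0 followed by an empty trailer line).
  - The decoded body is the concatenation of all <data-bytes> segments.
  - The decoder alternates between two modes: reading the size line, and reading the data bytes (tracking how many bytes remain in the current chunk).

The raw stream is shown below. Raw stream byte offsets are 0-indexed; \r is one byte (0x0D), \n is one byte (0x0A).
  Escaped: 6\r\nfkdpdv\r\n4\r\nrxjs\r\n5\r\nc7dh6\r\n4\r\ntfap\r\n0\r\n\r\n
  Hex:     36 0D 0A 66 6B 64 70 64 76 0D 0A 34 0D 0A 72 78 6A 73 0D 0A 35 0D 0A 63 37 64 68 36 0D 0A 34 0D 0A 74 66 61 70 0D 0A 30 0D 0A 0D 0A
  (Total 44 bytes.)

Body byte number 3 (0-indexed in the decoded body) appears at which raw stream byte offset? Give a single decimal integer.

Answer: 6

Derivation:
Chunk 1: stream[0..1]='6' size=0x6=6, data at stream[3..9]='fkdpdv' -> body[0..6], body so far='fkdpdv'
Chunk 2: stream[11..12]='4' size=0x4=4, data at stream[14..18]='rxjs' -> body[6..10], body so far='fkdpdvrxjs'
Chunk 3: stream[20..21]='5' size=0x5=5, data at stream[23..28]='c7dh6' -> body[10..15], body so far='fkdpdvrxjsc7dh6'
Chunk 4: stream[30..31]='4' size=0x4=4, data at stream[33..37]='tfap' -> body[15..19], body so far='fkdpdvrxjsc7dh6tfap'
Chunk 5: stream[39..40]='0' size=0 (terminator). Final body='fkdpdvrxjsc7dh6tfap' (19 bytes)
Body byte 3 at stream offset 6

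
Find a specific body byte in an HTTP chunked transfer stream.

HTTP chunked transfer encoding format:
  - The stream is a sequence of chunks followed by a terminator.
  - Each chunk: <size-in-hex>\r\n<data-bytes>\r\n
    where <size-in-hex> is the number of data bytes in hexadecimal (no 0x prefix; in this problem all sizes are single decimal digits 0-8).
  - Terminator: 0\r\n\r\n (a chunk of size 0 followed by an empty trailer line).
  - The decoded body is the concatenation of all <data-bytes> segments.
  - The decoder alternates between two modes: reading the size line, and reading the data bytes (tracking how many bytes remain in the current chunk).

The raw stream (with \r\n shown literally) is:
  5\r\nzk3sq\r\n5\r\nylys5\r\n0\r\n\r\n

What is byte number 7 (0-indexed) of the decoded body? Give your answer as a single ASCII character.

Chunk 1: stream[0..1]='5' size=0x5=5, data at stream[3..8]='zk3sq' -> body[0..5], body so far='zk3sq'
Chunk 2: stream[10..11]='5' size=0x5=5, data at stream[13..18]='ylys5' -> body[5..10], body so far='zk3sqylys5'
Chunk 3: stream[20..21]='0' size=0 (terminator). Final body='zk3sqylys5' (10 bytes)
Body byte 7 = 'y'

Answer: y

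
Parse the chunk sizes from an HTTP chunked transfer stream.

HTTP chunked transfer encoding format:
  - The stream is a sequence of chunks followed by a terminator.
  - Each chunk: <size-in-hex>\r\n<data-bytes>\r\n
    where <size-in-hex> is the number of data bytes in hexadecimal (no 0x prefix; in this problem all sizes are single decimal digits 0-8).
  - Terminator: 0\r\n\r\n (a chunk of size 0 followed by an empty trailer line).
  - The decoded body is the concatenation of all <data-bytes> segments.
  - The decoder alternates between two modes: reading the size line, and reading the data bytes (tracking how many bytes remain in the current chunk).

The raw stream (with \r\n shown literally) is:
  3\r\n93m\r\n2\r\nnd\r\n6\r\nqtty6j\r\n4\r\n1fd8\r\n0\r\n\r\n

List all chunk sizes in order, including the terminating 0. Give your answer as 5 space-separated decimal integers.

Chunk 1: stream[0..1]='3' size=0x3=3, data at stream[3..6]='93m' -> body[0..3], body so far='93m'
Chunk 2: stream[8..9]='2' size=0x2=2, data at stream[11..13]='nd' -> body[3..5], body so far='93mnd'
Chunk 3: stream[15..16]='6' size=0x6=6, data at stream[18..24]='qtty6j' -> body[5..11], body so far='93mndqtty6j'
Chunk 4: stream[26..27]='4' size=0x4=4, data at stream[29..33]='1fd8' -> body[11..15], body so far='93mndqtty6j1fd8'
Chunk 5: stream[35..36]='0' size=0 (terminator). Final body='93mndqtty6j1fd8' (15 bytes)

Answer: 3 2 6 4 0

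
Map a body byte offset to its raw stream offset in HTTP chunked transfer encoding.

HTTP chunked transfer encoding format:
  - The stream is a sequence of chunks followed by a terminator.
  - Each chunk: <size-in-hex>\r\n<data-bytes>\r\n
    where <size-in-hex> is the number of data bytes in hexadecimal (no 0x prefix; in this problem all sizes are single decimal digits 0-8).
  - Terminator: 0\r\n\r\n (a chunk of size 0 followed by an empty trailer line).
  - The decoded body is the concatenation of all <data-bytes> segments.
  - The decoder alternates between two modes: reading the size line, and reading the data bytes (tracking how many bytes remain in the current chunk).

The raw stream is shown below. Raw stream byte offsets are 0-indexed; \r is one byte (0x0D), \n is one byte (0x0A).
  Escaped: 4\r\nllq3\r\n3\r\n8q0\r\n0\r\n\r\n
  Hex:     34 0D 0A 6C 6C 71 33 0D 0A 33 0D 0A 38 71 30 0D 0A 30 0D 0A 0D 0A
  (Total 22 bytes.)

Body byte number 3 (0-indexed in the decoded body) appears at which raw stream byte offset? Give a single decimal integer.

Answer: 6

Derivation:
Chunk 1: stream[0..1]='4' size=0x4=4, data at stream[3..7]='llq3' -> body[0..4], body so far='llq3'
Chunk 2: stream[9..10]='3' size=0x3=3, data at stream[12..15]='8q0' -> body[4..7], body so far='llq38q0'
Chunk 3: stream[17..18]='0' size=0 (terminator). Final body='llq38q0' (7 bytes)
Body byte 3 at stream offset 6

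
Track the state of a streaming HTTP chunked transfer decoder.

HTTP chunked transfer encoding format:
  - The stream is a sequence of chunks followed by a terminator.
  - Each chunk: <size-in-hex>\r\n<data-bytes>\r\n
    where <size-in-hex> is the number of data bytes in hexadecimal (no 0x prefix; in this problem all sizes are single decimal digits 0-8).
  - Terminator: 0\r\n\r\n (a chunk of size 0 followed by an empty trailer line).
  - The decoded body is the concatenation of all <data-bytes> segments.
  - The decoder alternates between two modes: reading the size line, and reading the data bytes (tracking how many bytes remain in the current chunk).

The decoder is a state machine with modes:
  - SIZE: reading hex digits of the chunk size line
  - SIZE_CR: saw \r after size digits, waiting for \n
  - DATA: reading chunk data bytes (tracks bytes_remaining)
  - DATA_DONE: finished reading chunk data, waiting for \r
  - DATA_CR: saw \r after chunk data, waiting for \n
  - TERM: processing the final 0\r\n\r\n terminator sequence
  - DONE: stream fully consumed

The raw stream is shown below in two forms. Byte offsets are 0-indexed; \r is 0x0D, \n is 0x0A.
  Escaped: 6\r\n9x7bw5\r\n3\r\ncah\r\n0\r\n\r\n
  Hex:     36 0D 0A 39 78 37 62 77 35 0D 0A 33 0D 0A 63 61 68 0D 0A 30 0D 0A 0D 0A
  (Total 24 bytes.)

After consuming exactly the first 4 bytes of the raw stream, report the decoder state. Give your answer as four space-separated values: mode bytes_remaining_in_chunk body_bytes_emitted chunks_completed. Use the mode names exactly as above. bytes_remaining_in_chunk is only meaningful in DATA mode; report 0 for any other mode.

Answer: DATA 5 1 0

Derivation:
Byte 0 = '6': mode=SIZE remaining=0 emitted=0 chunks_done=0
Byte 1 = 0x0D: mode=SIZE_CR remaining=0 emitted=0 chunks_done=0
Byte 2 = 0x0A: mode=DATA remaining=6 emitted=0 chunks_done=0
Byte 3 = '9': mode=DATA remaining=5 emitted=1 chunks_done=0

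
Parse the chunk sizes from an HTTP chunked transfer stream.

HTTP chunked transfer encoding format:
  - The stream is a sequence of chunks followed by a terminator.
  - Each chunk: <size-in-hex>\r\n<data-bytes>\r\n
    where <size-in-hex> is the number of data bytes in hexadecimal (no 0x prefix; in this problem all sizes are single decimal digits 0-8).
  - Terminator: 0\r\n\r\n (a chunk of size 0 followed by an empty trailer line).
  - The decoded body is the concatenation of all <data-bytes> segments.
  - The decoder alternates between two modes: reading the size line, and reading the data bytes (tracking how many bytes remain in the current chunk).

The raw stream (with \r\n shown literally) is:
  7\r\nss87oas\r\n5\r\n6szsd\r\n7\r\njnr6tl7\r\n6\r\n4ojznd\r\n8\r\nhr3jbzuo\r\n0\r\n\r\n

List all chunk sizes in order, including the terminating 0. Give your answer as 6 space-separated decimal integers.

Answer: 7 5 7 6 8 0

Derivation:
Chunk 1: stream[0..1]='7' size=0x7=7, data at stream[3..10]='ss87oas' -> body[0..7], body so far='ss87oas'
Chunk 2: stream[12..13]='5' size=0x5=5, data at stream[15..20]='6szsd' -> body[7..12], body so far='ss87oas6szsd'
Chunk 3: stream[22..23]='7' size=0x7=7, data at stream[25..32]='jnr6tl7' -> body[12..19], body so far='ss87oas6szsdjnr6tl7'
Chunk 4: stream[34..35]='6' size=0x6=6, data at stream[37..43]='4ojznd' -> body[19..25], body so far='ss87oas6szsdjnr6tl74ojznd'
Chunk 5: stream[45..46]='8' size=0x8=8, data at stream[48..56]='hr3jbzuo' -> body[25..33], body so far='ss87oas6szsdjnr6tl74ojzndhr3jbzuo'
Chunk 6: stream[58..59]='0' size=0 (terminator). Final body='ss87oas6szsdjnr6tl74ojzndhr3jbzuo' (33 bytes)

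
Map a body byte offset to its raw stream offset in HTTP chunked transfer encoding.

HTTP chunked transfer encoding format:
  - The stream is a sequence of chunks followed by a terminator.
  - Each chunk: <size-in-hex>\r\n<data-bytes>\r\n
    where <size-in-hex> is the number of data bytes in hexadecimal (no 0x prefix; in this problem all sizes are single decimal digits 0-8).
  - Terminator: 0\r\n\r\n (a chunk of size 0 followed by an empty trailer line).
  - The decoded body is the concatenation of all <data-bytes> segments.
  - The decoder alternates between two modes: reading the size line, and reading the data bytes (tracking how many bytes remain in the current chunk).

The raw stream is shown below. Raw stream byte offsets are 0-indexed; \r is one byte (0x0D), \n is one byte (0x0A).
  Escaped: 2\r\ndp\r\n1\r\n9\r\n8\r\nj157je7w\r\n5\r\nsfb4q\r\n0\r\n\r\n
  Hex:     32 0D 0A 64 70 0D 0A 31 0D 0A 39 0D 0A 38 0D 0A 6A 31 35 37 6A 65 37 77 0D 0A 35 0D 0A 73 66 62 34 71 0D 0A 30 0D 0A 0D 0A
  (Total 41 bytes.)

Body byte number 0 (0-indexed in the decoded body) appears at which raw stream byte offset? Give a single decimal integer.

Answer: 3

Derivation:
Chunk 1: stream[0..1]='2' size=0x2=2, data at stream[3..5]='dp' -> body[0..2], body so far='dp'
Chunk 2: stream[7..8]='1' size=0x1=1, data at stream[10..11]='9' -> body[2..3], body so far='dp9'
Chunk 3: stream[13..14]='8' size=0x8=8, data at stream[16..24]='j157je7w' -> body[3..11], body so far='dp9j157je7w'
Chunk 4: stream[26..27]='5' size=0x5=5, data at stream[29..34]='sfb4q' -> body[11..16], body so far='dp9j157je7wsfb4q'
Chunk 5: stream[36..37]='0' size=0 (terminator). Final body='dp9j157je7wsfb4q' (16 bytes)
Body byte 0 at stream offset 3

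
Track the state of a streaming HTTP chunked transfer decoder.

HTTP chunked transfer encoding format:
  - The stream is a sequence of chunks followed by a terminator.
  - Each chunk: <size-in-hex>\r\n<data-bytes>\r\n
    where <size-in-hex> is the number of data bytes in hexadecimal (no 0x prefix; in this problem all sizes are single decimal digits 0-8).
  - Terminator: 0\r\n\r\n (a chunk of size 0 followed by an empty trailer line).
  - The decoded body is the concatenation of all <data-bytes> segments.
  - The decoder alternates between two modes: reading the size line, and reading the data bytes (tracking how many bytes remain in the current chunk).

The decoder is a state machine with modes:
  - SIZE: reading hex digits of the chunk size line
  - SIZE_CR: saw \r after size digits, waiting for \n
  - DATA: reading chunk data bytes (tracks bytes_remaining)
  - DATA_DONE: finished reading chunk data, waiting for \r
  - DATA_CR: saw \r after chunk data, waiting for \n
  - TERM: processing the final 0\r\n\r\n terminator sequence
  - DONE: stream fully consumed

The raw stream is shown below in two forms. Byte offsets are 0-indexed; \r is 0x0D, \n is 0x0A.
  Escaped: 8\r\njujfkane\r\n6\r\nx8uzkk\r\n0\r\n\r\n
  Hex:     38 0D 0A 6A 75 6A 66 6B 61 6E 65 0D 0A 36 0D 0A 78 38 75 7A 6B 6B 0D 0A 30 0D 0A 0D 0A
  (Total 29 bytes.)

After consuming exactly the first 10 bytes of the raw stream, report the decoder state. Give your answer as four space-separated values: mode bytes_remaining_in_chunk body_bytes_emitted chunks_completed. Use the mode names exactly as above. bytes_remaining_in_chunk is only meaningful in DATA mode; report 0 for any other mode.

Answer: DATA 1 7 0

Derivation:
Byte 0 = '8': mode=SIZE remaining=0 emitted=0 chunks_done=0
Byte 1 = 0x0D: mode=SIZE_CR remaining=0 emitted=0 chunks_done=0
Byte 2 = 0x0A: mode=DATA remaining=8 emitted=0 chunks_done=0
Byte 3 = 'j': mode=DATA remaining=7 emitted=1 chunks_done=0
Byte 4 = 'u': mode=DATA remaining=6 emitted=2 chunks_done=0
Byte 5 = 'j': mode=DATA remaining=5 emitted=3 chunks_done=0
Byte 6 = 'f': mode=DATA remaining=4 emitted=4 chunks_done=0
Byte 7 = 'k': mode=DATA remaining=3 emitted=5 chunks_done=0
Byte 8 = 'a': mode=DATA remaining=2 emitted=6 chunks_done=0
Byte 9 = 'n': mode=DATA remaining=1 emitted=7 chunks_done=0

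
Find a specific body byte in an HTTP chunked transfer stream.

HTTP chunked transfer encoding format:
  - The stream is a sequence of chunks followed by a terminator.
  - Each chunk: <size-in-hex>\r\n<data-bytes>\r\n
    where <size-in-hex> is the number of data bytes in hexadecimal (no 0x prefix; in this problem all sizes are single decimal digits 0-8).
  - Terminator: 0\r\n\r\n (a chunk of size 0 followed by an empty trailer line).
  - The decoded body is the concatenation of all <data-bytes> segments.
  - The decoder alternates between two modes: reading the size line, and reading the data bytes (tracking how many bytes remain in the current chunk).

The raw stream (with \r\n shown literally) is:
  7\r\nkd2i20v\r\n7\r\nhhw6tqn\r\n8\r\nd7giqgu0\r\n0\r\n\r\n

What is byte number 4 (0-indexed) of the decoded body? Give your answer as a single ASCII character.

Chunk 1: stream[0..1]='7' size=0x7=7, data at stream[3..10]='kd2i20v' -> body[0..7], body so far='kd2i20v'
Chunk 2: stream[12..13]='7' size=0x7=7, data at stream[15..22]='hhw6tqn' -> body[7..14], body so far='kd2i20vhhw6tqn'
Chunk 3: stream[24..25]='8' size=0x8=8, data at stream[27..35]='d7giqgu0' -> body[14..22], body so far='kd2i20vhhw6tqnd7giqgu0'
Chunk 4: stream[37..38]='0' size=0 (terminator). Final body='kd2i20vhhw6tqnd7giqgu0' (22 bytes)
Body byte 4 = '2'

Answer: 2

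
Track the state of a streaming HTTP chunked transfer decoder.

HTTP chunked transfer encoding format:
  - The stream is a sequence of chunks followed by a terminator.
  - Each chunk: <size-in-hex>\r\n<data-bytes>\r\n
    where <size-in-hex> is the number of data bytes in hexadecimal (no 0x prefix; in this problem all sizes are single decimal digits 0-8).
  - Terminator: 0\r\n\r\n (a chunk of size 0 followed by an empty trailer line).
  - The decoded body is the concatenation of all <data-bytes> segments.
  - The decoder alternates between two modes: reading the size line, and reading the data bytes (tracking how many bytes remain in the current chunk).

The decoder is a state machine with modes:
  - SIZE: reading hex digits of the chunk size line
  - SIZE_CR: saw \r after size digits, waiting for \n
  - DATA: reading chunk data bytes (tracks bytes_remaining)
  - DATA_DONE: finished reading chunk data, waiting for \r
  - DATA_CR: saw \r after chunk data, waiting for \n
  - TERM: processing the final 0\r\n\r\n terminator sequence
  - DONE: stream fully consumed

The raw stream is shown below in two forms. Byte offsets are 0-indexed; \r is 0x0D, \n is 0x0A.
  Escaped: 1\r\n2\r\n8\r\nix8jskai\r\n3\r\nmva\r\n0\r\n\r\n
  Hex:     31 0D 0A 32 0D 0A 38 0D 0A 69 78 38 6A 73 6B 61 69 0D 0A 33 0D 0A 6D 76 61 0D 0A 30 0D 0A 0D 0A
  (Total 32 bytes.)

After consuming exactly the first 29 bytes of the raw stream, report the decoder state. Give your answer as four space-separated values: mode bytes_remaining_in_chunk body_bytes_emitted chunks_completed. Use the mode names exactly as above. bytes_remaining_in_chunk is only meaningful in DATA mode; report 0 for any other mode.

Answer: SIZE_CR 0 12 3

Derivation:
Byte 0 = '1': mode=SIZE remaining=0 emitted=0 chunks_done=0
Byte 1 = 0x0D: mode=SIZE_CR remaining=0 emitted=0 chunks_done=0
Byte 2 = 0x0A: mode=DATA remaining=1 emitted=0 chunks_done=0
Byte 3 = '2': mode=DATA_DONE remaining=0 emitted=1 chunks_done=0
Byte 4 = 0x0D: mode=DATA_CR remaining=0 emitted=1 chunks_done=0
Byte 5 = 0x0A: mode=SIZE remaining=0 emitted=1 chunks_done=1
Byte 6 = '8': mode=SIZE remaining=0 emitted=1 chunks_done=1
Byte 7 = 0x0D: mode=SIZE_CR remaining=0 emitted=1 chunks_done=1
Byte 8 = 0x0A: mode=DATA remaining=8 emitted=1 chunks_done=1
Byte 9 = 'i': mode=DATA remaining=7 emitted=2 chunks_done=1
Byte 10 = 'x': mode=DATA remaining=6 emitted=3 chunks_done=1
Byte 11 = '8': mode=DATA remaining=5 emitted=4 chunks_done=1
Byte 12 = 'j': mode=DATA remaining=4 emitted=5 chunks_done=1
Byte 13 = 's': mode=DATA remaining=3 emitted=6 chunks_done=1
Byte 14 = 'k': mode=DATA remaining=2 emitted=7 chunks_done=1
Byte 15 = 'a': mode=DATA remaining=1 emitted=8 chunks_done=1
Byte 16 = 'i': mode=DATA_DONE remaining=0 emitted=9 chunks_done=1
Byte 17 = 0x0D: mode=DATA_CR remaining=0 emitted=9 chunks_done=1
Byte 18 = 0x0A: mode=SIZE remaining=0 emitted=9 chunks_done=2
Byte 19 = '3': mode=SIZE remaining=0 emitted=9 chunks_done=2
Byte 20 = 0x0D: mode=SIZE_CR remaining=0 emitted=9 chunks_done=2
Byte 21 = 0x0A: mode=DATA remaining=3 emitted=9 chunks_done=2
Byte 22 = 'm': mode=DATA remaining=2 emitted=10 chunks_done=2
Byte 23 = 'v': mode=DATA remaining=1 emitted=11 chunks_done=2
Byte 24 = 'a': mode=DATA_DONE remaining=0 emitted=12 chunks_done=2
Byte 25 = 0x0D: mode=DATA_CR remaining=0 emitted=12 chunks_done=2
Byte 26 = 0x0A: mode=SIZE remaining=0 emitted=12 chunks_done=3
Byte 27 = '0': mode=SIZE remaining=0 emitted=12 chunks_done=3
Byte 28 = 0x0D: mode=SIZE_CR remaining=0 emitted=12 chunks_done=3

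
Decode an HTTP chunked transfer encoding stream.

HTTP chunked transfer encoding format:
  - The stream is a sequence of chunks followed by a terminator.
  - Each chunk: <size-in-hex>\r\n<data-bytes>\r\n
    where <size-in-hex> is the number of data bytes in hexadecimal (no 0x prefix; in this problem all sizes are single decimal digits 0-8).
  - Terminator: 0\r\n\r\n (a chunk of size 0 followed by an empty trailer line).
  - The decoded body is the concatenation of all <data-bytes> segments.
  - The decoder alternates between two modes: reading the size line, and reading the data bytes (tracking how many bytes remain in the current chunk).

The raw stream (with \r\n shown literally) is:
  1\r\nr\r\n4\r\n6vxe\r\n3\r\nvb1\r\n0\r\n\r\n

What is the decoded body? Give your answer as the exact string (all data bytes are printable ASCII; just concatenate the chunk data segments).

Chunk 1: stream[0..1]='1' size=0x1=1, data at stream[3..4]='r' -> body[0..1], body so far='r'
Chunk 2: stream[6..7]='4' size=0x4=4, data at stream[9..13]='6vxe' -> body[1..5], body so far='r6vxe'
Chunk 3: stream[15..16]='3' size=0x3=3, data at stream[18..21]='vb1' -> body[5..8], body so far='r6vxevb1'
Chunk 4: stream[23..24]='0' size=0 (terminator). Final body='r6vxevb1' (8 bytes)

Answer: r6vxevb1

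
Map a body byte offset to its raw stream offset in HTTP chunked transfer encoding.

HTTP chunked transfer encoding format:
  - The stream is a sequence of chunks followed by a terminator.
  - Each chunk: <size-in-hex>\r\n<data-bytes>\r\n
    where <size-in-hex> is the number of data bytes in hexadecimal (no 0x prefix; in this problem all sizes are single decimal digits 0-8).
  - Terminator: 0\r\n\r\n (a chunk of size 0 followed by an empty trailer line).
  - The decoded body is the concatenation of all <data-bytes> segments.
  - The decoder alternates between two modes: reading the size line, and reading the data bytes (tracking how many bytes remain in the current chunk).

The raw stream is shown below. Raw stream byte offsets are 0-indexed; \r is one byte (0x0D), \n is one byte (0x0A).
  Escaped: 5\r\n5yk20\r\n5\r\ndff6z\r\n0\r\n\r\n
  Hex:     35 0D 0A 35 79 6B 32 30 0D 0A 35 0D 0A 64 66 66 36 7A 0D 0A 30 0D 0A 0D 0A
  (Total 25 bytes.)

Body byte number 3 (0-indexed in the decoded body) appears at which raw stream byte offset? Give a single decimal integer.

Answer: 6

Derivation:
Chunk 1: stream[0..1]='5' size=0x5=5, data at stream[3..8]='5yk20' -> body[0..5], body so far='5yk20'
Chunk 2: stream[10..11]='5' size=0x5=5, data at stream[13..18]='dff6z' -> body[5..10], body so far='5yk20dff6z'
Chunk 3: stream[20..21]='0' size=0 (terminator). Final body='5yk20dff6z' (10 bytes)
Body byte 3 at stream offset 6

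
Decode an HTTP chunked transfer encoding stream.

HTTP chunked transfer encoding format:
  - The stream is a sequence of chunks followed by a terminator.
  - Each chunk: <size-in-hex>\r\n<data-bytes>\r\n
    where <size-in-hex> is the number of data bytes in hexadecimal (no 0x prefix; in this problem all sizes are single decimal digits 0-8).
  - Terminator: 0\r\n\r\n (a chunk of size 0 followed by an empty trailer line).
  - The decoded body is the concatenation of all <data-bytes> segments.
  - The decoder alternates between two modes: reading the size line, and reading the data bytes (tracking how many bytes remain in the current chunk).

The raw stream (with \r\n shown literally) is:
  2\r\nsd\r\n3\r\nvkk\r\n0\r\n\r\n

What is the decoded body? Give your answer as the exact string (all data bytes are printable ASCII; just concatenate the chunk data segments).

Answer: sdvkk

Derivation:
Chunk 1: stream[0..1]='2' size=0x2=2, data at stream[3..5]='sd' -> body[0..2], body so far='sd'
Chunk 2: stream[7..8]='3' size=0x3=3, data at stream[10..13]='vkk' -> body[2..5], body so far='sdvkk'
Chunk 3: stream[15..16]='0' size=0 (terminator). Final body='sdvkk' (5 bytes)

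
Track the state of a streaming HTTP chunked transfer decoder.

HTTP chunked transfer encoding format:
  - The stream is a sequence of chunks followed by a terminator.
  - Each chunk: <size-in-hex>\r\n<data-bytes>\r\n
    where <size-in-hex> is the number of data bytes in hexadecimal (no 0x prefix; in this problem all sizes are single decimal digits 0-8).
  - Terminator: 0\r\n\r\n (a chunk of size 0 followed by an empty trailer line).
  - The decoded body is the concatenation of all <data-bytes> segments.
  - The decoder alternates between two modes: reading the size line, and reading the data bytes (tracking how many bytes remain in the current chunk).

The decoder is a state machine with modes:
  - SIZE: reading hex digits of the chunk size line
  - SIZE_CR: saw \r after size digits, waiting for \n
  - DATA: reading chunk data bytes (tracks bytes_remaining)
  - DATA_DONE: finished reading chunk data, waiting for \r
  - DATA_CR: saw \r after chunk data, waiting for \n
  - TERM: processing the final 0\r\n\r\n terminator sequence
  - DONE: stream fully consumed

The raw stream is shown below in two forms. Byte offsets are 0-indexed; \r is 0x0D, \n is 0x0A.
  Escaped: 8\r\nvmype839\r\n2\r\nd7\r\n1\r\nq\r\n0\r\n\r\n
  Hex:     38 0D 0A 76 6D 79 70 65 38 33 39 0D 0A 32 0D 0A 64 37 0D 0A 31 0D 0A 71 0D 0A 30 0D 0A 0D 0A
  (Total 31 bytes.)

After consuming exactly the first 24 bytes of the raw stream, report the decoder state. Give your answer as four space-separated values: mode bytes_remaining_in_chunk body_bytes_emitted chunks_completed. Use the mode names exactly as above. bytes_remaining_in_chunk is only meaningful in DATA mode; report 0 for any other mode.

Byte 0 = '8': mode=SIZE remaining=0 emitted=0 chunks_done=0
Byte 1 = 0x0D: mode=SIZE_CR remaining=0 emitted=0 chunks_done=0
Byte 2 = 0x0A: mode=DATA remaining=8 emitted=0 chunks_done=0
Byte 3 = 'v': mode=DATA remaining=7 emitted=1 chunks_done=0
Byte 4 = 'm': mode=DATA remaining=6 emitted=2 chunks_done=0
Byte 5 = 'y': mode=DATA remaining=5 emitted=3 chunks_done=0
Byte 6 = 'p': mode=DATA remaining=4 emitted=4 chunks_done=0
Byte 7 = 'e': mode=DATA remaining=3 emitted=5 chunks_done=0
Byte 8 = '8': mode=DATA remaining=2 emitted=6 chunks_done=0
Byte 9 = '3': mode=DATA remaining=1 emitted=7 chunks_done=0
Byte 10 = '9': mode=DATA_DONE remaining=0 emitted=8 chunks_done=0
Byte 11 = 0x0D: mode=DATA_CR remaining=0 emitted=8 chunks_done=0
Byte 12 = 0x0A: mode=SIZE remaining=0 emitted=8 chunks_done=1
Byte 13 = '2': mode=SIZE remaining=0 emitted=8 chunks_done=1
Byte 14 = 0x0D: mode=SIZE_CR remaining=0 emitted=8 chunks_done=1
Byte 15 = 0x0A: mode=DATA remaining=2 emitted=8 chunks_done=1
Byte 16 = 'd': mode=DATA remaining=1 emitted=9 chunks_done=1
Byte 17 = '7': mode=DATA_DONE remaining=0 emitted=10 chunks_done=1
Byte 18 = 0x0D: mode=DATA_CR remaining=0 emitted=10 chunks_done=1
Byte 19 = 0x0A: mode=SIZE remaining=0 emitted=10 chunks_done=2
Byte 20 = '1': mode=SIZE remaining=0 emitted=10 chunks_done=2
Byte 21 = 0x0D: mode=SIZE_CR remaining=0 emitted=10 chunks_done=2
Byte 22 = 0x0A: mode=DATA remaining=1 emitted=10 chunks_done=2
Byte 23 = 'q': mode=DATA_DONE remaining=0 emitted=11 chunks_done=2

Answer: DATA_DONE 0 11 2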